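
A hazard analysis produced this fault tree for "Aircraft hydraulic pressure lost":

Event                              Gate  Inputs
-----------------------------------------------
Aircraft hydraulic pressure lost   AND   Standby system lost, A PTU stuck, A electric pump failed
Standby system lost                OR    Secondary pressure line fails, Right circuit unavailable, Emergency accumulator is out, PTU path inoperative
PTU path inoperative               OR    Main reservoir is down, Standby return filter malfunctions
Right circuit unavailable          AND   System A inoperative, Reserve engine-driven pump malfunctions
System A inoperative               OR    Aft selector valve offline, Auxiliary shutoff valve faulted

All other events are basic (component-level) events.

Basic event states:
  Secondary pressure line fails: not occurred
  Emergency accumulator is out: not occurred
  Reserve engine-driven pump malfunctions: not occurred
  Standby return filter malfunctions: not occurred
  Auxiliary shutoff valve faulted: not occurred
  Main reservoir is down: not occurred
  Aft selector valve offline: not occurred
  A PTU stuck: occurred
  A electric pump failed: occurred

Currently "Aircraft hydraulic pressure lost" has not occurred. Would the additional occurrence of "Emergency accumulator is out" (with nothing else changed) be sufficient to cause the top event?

Counterfactual: set "Emergency accumulator is out" to occurred.
System A inoperative [OR]: Aft selector valve offline=not, Auxiliary shutoff valve faulted=not → no input occurs → does not occur.
Right circuit unavailable [AND]: System A inoperative=not, Reserve engine-driven pump malfunctions=not → not all inputs occur → does not occur.
PTU path inoperative [OR]: Main reservoir is down=not, Standby return filter malfunctions=not → no input occurs → does not occur.
Standby system lost [OR]: Secondary pressure line fails=not, Right circuit unavailable=not, Emergency accumulator is out=occurs, PTU path inoperative=not → at least one input occurs → occurs.
Aircraft hydraulic pressure lost [AND]: Standby system lost=occurs, A PTU stuck=occurs, A electric pump failed=occurs → all inputs occur → occurs.

Yes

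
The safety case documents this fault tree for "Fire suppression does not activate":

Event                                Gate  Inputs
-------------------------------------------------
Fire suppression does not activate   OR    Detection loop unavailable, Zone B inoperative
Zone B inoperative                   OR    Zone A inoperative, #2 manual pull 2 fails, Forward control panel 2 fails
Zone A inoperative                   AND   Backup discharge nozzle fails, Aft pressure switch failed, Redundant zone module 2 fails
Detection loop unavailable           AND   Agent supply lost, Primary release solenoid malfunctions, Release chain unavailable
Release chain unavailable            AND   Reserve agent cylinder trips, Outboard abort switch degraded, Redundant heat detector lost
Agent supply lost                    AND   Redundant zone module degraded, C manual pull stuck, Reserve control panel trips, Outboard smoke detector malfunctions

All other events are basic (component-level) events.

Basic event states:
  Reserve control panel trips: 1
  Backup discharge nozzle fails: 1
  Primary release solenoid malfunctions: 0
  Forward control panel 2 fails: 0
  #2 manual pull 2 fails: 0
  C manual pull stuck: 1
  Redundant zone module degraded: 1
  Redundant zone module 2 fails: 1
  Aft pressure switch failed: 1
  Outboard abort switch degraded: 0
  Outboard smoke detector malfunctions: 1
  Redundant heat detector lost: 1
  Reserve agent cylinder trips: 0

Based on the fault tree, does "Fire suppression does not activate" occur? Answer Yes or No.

Agent supply lost [AND]: Redundant zone module degraded=occurs, C manual pull stuck=occurs, Reserve control panel trips=occurs, Outboard smoke detector malfunctions=occurs → all inputs occur → occurs.
Release chain unavailable [AND]: Reserve agent cylinder trips=not, Outboard abort switch degraded=not, Redundant heat detector lost=occurs → not all inputs occur → does not occur.
Detection loop unavailable [AND]: Agent supply lost=occurs, Primary release solenoid malfunctions=not, Release chain unavailable=not → not all inputs occur → does not occur.
Zone A inoperative [AND]: Backup discharge nozzle fails=occurs, Aft pressure switch failed=occurs, Redundant zone module 2 fails=occurs → all inputs occur → occurs.
Zone B inoperative [OR]: Zone A inoperative=occurs, #2 manual pull 2 fails=not, Forward control panel 2 fails=not → at least one input occurs → occurs.
Fire suppression does not activate [OR]: Detection loop unavailable=not, Zone B inoperative=occurs → at least one input occurs → occurs.

Yes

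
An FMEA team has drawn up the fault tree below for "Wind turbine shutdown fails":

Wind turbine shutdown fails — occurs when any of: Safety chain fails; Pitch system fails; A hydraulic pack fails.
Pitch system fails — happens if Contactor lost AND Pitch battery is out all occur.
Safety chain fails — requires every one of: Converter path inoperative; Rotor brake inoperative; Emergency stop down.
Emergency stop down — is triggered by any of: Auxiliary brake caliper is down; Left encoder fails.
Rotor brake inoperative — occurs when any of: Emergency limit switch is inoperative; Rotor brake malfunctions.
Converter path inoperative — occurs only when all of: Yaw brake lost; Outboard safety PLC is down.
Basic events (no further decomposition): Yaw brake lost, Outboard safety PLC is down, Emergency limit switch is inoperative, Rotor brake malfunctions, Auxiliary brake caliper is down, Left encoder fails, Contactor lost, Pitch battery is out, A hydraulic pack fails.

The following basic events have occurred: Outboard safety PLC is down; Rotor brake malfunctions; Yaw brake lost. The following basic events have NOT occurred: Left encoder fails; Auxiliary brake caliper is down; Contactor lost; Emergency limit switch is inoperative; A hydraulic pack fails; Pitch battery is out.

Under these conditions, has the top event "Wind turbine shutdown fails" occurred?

Converter path inoperative [AND]: Yaw brake lost=occurs, Outboard safety PLC is down=occurs → all inputs occur → occurs.
Rotor brake inoperative [OR]: Emergency limit switch is inoperative=not, Rotor brake malfunctions=occurs → at least one input occurs → occurs.
Emergency stop down [OR]: Auxiliary brake caliper is down=not, Left encoder fails=not → no input occurs → does not occur.
Safety chain fails [AND]: Converter path inoperative=occurs, Rotor brake inoperative=occurs, Emergency stop down=not → not all inputs occur → does not occur.
Pitch system fails [AND]: Contactor lost=not, Pitch battery is out=not → not all inputs occur → does not occur.
Wind turbine shutdown fails [OR]: Safety chain fails=not, Pitch system fails=not, A hydraulic pack fails=not → no input occurs → does not occur.

No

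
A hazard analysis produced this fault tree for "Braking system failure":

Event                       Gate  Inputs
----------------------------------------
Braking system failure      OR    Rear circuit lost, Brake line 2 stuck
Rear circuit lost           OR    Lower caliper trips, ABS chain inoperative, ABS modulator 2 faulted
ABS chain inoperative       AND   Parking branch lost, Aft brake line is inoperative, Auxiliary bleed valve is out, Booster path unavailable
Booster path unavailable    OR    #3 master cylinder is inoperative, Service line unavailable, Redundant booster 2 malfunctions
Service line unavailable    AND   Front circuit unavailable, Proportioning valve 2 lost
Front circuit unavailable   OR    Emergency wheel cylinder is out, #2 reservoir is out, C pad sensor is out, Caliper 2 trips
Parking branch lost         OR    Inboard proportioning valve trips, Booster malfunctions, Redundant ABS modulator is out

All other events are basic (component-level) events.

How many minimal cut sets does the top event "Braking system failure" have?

21

Parking branch lost [OR]: union of children's cut sets → 3 cut set(s).
Front circuit unavailable [OR]: union of children's cut sets → 4 cut set(s).
Service line unavailable [AND]: one cut set from each child combined → 4 × 1 = 4 cut set(s).
Booster path unavailable [OR]: union of children's cut sets → 6 cut set(s).
ABS chain inoperative [AND]: one cut set from each child combined → 3 × 1 × 1 × 6 = 18 cut set(s).
Rear circuit lost [OR]: union of children's cut sets → 20 cut set(s).
Braking system failure [OR]: union of children's cut sets → 21 cut set(s).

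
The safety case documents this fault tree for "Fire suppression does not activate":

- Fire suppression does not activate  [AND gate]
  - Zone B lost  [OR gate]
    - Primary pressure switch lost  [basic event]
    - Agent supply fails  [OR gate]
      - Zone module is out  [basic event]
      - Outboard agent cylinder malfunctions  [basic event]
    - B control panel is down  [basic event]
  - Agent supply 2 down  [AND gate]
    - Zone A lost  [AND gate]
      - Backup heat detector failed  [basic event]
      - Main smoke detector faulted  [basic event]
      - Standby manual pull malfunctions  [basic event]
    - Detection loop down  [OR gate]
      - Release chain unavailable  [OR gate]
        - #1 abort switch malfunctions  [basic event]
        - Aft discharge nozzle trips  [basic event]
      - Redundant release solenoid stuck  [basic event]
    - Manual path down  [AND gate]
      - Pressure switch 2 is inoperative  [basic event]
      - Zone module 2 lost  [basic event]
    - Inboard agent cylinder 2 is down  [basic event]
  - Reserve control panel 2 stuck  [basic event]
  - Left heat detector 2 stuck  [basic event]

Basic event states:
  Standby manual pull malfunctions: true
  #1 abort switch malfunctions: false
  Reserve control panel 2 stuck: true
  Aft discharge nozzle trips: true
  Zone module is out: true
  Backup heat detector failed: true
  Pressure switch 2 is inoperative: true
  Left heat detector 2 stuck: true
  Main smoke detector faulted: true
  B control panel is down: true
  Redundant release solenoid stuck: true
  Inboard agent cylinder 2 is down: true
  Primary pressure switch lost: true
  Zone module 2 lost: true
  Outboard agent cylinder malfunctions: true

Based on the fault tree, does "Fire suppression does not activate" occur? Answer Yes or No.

Yes

Agent supply fails [OR]: Zone module is out=occurs, Outboard agent cylinder malfunctions=occurs → at least one input occurs → occurs.
Zone B lost [OR]: Primary pressure switch lost=occurs, Agent supply fails=occurs, B control panel is down=occurs → at least one input occurs → occurs.
Zone A lost [AND]: Backup heat detector failed=occurs, Main smoke detector faulted=occurs, Standby manual pull malfunctions=occurs → all inputs occur → occurs.
Release chain unavailable [OR]: #1 abort switch malfunctions=not, Aft discharge nozzle trips=occurs → at least one input occurs → occurs.
Detection loop down [OR]: Release chain unavailable=occurs, Redundant release solenoid stuck=occurs → at least one input occurs → occurs.
Manual path down [AND]: Pressure switch 2 is inoperative=occurs, Zone module 2 lost=occurs → all inputs occur → occurs.
Agent supply 2 down [AND]: Zone A lost=occurs, Detection loop down=occurs, Manual path down=occurs, Inboard agent cylinder 2 is down=occurs → all inputs occur → occurs.
Fire suppression does not activate [AND]: Zone B lost=occurs, Agent supply 2 down=occurs, Reserve control panel 2 stuck=occurs, Left heat detector 2 stuck=occurs → all inputs occur → occurs.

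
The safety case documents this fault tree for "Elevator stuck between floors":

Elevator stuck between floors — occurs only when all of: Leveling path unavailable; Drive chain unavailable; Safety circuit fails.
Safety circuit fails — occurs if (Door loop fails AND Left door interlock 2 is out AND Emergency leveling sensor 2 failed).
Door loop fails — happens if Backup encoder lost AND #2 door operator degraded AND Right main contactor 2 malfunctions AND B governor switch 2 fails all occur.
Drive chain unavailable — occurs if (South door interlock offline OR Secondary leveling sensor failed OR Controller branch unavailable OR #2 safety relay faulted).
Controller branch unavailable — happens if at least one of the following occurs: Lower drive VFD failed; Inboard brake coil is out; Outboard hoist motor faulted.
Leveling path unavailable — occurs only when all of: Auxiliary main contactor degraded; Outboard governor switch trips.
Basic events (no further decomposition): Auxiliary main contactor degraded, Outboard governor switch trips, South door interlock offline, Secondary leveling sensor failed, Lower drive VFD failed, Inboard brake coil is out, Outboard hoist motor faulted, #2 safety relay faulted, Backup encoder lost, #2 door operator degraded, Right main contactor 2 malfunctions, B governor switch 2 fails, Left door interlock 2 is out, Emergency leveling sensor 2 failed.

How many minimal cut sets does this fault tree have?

Leveling path unavailable [AND]: one cut set from each child combined → 1 × 1 = 1 cut set(s).
Controller branch unavailable [OR]: union of children's cut sets → 3 cut set(s).
Drive chain unavailable [OR]: union of children's cut sets → 6 cut set(s).
Door loop fails [AND]: one cut set from each child combined → 1 × 1 × 1 × 1 = 1 cut set(s).
Safety circuit fails [AND]: one cut set from each child combined → 1 × 1 × 1 = 1 cut set(s).
Elevator stuck between floors [AND]: one cut set from each child combined → 1 × 6 × 1 = 6 cut set(s).
Minimal cut sets: {#2 door operator degraded, Auxiliary main contactor degraded, B governor switch 2 fails, Backup encoder lost, Emergency leveling sensor 2 failed, Left door interlock 2 is out, Outboard governor switch trips, Right main contactor 2 malfunctions, South door interlock offline}; {#2 door operator degraded, Auxiliary main contactor degraded, B governor switch 2 fails, Backup encoder lost, Emergency leveling sensor 2 failed, Left door interlock 2 is out, Outboard governor switch trips, Right main contactor 2 malfunctions, Secondary leveling sensor failed}; {#2 door operator degraded, Auxiliary main contactor degraded, B governor switch 2 fails, Backup encoder lost, Emergency leveling sensor 2 failed, Left door interlock 2 is out, Lower drive VFD failed, Outboard governor switch trips, Right main contactor 2 malfunctions}; {#2 door operator degraded, Auxiliary main contactor degraded, B governor switch 2 fails, Backup encoder lost, Emergency leveling sensor 2 failed, Inboard brake coil is out, Left door interlock 2 is out, Outboard governor switch trips, Right main contactor 2 malfunctions}; {#2 door operator degraded, Auxiliary main contactor degraded, B governor switch 2 fails, Backup encoder lost, Emergency leveling sensor 2 failed, Left door interlock 2 is out, Outboard governor switch trips, Outboard hoist motor faulted, Right main contactor 2 malfunctions}; {#2 door operator degraded, #2 safety relay faulted, Auxiliary main contactor degraded, B governor switch 2 fails, Backup encoder lost, Emergency leveling sensor 2 failed, Left door interlock 2 is out, Outboard governor switch trips, Right main contactor 2 malfunctions}.

6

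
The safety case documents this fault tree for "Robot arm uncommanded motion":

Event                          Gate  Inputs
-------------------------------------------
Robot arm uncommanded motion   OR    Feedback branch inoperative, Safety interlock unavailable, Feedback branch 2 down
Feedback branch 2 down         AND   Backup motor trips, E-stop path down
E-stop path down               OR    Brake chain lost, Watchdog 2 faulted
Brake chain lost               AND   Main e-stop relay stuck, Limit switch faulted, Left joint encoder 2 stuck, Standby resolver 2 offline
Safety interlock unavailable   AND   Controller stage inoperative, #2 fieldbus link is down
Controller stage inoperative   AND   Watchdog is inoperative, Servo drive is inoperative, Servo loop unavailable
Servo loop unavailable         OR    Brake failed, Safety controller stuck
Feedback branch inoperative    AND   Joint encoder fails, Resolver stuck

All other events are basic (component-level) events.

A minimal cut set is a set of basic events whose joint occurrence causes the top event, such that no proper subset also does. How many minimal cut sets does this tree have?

5

Feedback branch inoperative [AND]: one cut set from each child combined → 1 × 1 = 1 cut set(s).
Servo loop unavailable [OR]: union of children's cut sets → 2 cut set(s).
Controller stage inoperative [AND]: one cut set from each child combined → 1 × 1 × 2 = 2 cut set(s).
Safety interlock unavailable [AND]: one cut set from each child combined → 2 × 1 = 2 cut set(s).
Brake chain lost [AND]: one cut set from each child combined → 1 × 1 × 1 × 1 = 1 cut set(s).
E-stop path down [OR]: union of children's cut sets → 2 cut set(s).
Feedback branch 2 down [AND]: one cut set from each child combined → 1 × 2 = 2 cut set(s).
Robot arm uncommanded motion [OR]: union of children's cut sets → 5 cut set(s).
Minimal cut sets: {Joint encoder fails, Resolver stuck}; {#2 fieldbus link is down, Brake failed, Servo drive is inoperative, Watchdog is inoperative}; {#2 fieldbus link is down, Safety controller stuck, Servo drive is inoperative, Watchdog is inoperative}; {Backup motor trips, Left joint encoder 2 stuck, Limit switch faulted, Main e-stop relay stuck, Standby resolver 2 offline}; {Backup motor trips, Watchdog 2 faulted}.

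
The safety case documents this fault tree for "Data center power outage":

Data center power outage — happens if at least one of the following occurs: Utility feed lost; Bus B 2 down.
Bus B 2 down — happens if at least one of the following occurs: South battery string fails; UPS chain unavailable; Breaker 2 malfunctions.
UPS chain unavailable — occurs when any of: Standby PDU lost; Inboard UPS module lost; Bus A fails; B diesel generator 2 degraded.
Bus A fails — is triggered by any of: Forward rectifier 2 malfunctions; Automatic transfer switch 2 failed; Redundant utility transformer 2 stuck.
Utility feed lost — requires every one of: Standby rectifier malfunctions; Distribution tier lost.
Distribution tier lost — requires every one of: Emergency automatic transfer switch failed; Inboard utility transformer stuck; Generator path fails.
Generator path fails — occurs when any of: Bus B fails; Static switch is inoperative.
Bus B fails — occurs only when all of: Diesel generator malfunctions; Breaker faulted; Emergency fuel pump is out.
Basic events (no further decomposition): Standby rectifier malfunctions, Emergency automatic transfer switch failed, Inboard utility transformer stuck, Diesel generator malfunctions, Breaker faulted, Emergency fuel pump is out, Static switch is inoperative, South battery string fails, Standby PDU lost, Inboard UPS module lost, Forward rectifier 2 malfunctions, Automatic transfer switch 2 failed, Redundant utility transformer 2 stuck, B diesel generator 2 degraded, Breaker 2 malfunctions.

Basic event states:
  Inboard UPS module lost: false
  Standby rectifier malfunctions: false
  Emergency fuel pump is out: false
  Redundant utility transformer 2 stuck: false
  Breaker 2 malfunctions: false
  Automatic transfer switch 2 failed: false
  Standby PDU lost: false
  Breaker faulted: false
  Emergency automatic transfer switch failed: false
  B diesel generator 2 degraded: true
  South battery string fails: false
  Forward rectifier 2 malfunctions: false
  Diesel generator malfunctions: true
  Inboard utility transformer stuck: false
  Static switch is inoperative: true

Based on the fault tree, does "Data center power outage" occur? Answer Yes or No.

Bus B fails [AND]: Diesel generator malfunctions=occurs, Breaker faulted=not, Emergency fuel pump is out=not → not all inputs occur → does not occur.
Generator path fails [OR]: Bus B fails=not, Static switch is inoperative=occurs → at least one input occurs → occurs.
Distribution tier lost [AND]: Emergency automatic transfer switch failed=not, Inboard utility transformer stuck=not, Generator path fails=occurs → not all inputs occur → does not occur.
Utility feed lost [AND]: Standby rectifier malfunctions=not, Distribution tier lost=not → not all inputs occur → does not occur.
Bus A fails [OR]: Forward rectifier 2 malfunctions=not, Automatic transfer switch 2 failed=not, Redundant utility transformer 2 stuck=not → no input occurs → does not occur.
UPS chain unavailable [OR]: Standby PDU lost=not, Inboard UPS module lost=not, Bus A fails=not, B diesel generator 2 degraded=occurs → at least one input occurs → occurs.
Bus B 2 down [OR]: South battery string fails=not, UPS chain unavailable=occurs, Breaker 2 malfunctions=not → at least one input occurs → occurs.
Data center power outage [OR]: Utility feed lost=not, Bus B 2 down=occurs → at least one input occurs → occurs.

Yes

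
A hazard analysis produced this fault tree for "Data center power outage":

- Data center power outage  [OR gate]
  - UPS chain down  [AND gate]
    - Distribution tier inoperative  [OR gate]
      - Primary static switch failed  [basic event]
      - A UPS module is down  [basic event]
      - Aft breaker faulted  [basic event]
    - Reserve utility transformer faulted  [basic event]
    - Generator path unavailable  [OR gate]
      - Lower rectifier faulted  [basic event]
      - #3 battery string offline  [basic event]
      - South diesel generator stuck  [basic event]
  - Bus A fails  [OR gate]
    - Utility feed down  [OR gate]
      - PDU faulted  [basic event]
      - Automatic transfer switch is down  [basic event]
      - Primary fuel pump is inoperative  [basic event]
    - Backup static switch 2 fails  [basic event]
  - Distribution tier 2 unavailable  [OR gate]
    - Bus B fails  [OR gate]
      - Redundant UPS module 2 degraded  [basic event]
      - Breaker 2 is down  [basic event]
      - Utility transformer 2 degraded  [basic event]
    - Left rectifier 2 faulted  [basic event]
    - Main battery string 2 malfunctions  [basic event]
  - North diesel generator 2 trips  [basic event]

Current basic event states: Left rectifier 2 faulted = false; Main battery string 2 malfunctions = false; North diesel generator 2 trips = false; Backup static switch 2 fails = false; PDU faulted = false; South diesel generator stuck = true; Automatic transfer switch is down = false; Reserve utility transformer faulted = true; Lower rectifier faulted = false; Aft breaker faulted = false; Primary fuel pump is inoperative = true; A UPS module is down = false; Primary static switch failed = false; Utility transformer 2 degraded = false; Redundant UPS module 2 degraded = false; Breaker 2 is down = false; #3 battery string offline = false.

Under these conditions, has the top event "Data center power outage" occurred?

Distribution tier inoperative [OR]: Primary static switch failed=not, A UPS module is down=not, Aft breaker faulted=not → no input occurs → does not occur.
Generator path unavailable [OR]: Lower rectifier faulted=not, #3 battery string offline=not, South diesel generator stuck=occurs → at least one input occurs → occurs.
UPS chain down [AND]: Distribution tier inoperative=not, Reserve utility transformer faulted=occurs, Generator path unavailable=occurs → not all inputs occur → does not occur.
Utility feed down [OR]: PDU faulted=not, Automatic transfer switch is down=not, Primary fuel pump is inoperative=occurs → at least one input occurs → occurs.
Bus A fails [OR]: Utility feed down=occurs, Backup static switch 2 fails=not → at least one input occurs → occurs.
Bus B fails [OR]: Redundant UPS module 2 degraded=not, Breaker 2 is down=not, Utility transformer 2 degraded=not → no input occurs → does not occur.
Distribution tier 2 unavailable [OR]: Bus B fails=not, Left rectifier 2 faulted=not, Main battery string 2 malfunctions=not → no input occurs → does not occur.
Data center power outage [OR]: UPS chain down=not, Bus A fails=occurs, Distribution tier 2 unavailable=not, North diesel generator 2 trips=not → at least one input occurs → occurs.

Yes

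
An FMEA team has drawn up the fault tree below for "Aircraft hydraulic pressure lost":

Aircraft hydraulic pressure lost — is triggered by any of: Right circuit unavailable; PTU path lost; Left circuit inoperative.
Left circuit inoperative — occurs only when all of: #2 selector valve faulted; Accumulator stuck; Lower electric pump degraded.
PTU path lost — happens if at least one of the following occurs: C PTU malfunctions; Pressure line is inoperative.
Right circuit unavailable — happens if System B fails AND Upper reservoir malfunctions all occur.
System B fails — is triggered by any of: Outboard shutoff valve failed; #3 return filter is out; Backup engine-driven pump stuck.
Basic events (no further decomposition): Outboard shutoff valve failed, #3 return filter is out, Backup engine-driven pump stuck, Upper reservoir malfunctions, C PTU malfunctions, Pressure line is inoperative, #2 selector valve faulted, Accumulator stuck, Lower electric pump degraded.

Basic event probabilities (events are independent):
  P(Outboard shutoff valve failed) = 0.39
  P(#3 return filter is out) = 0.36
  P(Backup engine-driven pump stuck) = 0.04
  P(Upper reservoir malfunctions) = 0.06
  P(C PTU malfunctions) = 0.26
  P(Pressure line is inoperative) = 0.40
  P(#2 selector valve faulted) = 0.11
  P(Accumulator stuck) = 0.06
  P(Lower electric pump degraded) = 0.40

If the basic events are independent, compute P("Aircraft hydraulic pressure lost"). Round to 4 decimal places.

P(System B fails) [OR] = 1 − (1−0.39) × (1−0.36) × (1−0.04) = 0.625216
P(Right circuit unavailable) [AND] = 0.625216 × 0.06 = 0.037513
P(PTU path lost) [OR] = 1 − (1−0.26) × (1−0.40) = 0.556000
P(Left circuit inoperative) [AND] = 0.11 × 0.06 × 0.40 = 0.002640
P(Aircraft hydraulic pressure lost) [OR] = 1 − (1−0.037513) × (1−0.556000) × (1−0.002640) = 0.573784
Rounded to 4 decimal places: P(Aircraft hydraulic pressure lost) ≈ 0.5738.

0.5738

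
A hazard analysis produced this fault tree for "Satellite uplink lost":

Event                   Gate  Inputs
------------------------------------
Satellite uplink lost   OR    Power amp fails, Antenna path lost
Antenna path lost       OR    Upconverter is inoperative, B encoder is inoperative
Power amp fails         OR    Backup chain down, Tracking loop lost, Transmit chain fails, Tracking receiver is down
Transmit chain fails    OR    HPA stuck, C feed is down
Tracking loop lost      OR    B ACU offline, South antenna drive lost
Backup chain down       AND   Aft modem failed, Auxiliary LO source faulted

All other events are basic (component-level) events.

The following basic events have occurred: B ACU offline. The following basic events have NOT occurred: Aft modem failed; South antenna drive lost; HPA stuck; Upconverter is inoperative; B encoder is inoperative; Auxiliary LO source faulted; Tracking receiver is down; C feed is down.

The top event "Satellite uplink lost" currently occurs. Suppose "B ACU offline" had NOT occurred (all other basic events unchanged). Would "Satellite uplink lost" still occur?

No

Counterfactual: set "B ACU offline" to not occurred.
Backup chain down [AND]: Aft modem failed=not, Auxiliary LO source faulted=not → not all inputs occur → does not occur.
Tracking loop lost [OR]: B ACU offline=not, South antenna drive lost=not → no input occurs → does not occur.
Transmit chain fails [OR]: HPA stuck=not, C feed is down=not → no input occurs → does not occur.
Power amp fails [OR]: Backup chain down=not, Tracking loop lost=not, Transmit chain fails=not, Tracking receiver is down=not → no input occurs → does not occur.
Antenna path lost [OR]: Upconverter is inoperative=not, B encoder is inoperative=not → no input occurs → does not occur.
Satellite uplink lost [OR]: Power amp fails=not, Antenna path lost=not → no input occurs → does not occur.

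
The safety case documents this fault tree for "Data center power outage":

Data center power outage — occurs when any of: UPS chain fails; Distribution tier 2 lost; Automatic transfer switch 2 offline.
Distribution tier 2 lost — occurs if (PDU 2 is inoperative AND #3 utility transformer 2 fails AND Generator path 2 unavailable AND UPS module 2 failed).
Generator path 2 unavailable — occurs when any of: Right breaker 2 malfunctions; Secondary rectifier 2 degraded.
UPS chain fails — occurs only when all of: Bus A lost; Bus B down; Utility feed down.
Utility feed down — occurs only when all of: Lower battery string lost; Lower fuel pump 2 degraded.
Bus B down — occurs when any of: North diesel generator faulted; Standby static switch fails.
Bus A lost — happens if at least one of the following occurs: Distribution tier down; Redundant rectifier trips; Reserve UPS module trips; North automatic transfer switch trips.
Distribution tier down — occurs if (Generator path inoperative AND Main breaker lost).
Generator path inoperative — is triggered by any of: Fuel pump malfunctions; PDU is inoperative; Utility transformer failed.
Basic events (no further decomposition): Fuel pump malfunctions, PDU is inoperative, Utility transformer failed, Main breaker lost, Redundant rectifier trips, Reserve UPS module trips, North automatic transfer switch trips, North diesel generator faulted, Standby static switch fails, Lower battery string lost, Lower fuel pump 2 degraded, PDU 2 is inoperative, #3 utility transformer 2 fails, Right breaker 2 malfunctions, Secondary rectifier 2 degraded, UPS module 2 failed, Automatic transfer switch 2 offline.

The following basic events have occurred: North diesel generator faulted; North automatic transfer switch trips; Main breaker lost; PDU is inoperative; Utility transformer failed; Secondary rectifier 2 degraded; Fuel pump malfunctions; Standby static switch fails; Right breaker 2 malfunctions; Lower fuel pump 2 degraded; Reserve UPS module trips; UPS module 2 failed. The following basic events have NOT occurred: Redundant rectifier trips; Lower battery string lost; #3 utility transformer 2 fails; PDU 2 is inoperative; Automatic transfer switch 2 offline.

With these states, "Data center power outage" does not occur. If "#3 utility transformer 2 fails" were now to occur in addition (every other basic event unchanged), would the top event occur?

Counterfactual: set "#3 utility transformer 2 fails" to occurred.
Generator path inoperative [OR]: Fuel pump malfunctions=occurs, PDU is inoperative=occurs, Utility transformer failed=occurs → at least one input occurs → occurs.
Distribution tier down [AND]: Generator path inoperative=occurs, Main breaker lost=occurs → all inputs occur → occurs.
Bus A lost [OR]: Distribution tier down=occurs, Redundant rectifier trips=not, Reserve UPS module trips=occurs, North automatic transfer switch trips=occurs → at least one input occurs → occurs.
Bus B down [OR]: North diesel generator faulted=occurs, Standby static switch fails=occurs → at least one input occurs → occurs.
Utility feed down [AND]: Lower battery string lost=not, Lower fuel pump 2 degraded=occurs → not all inputs occur → does not occur.
UPS chain fails [AND]: Bus A lost=occurs, Bus B down=occurs, Utility feed down=not → not all inputs occur → does not occur.
Generator path 2 unavailable [OR]: Right breaker 2 malfunctions=occurs, Secondary rectifier 2 degraded=occurs → at least one input occurs → occurs.
Distribution tier 2 lost [AND]: PDU 2 is inoperative=not, #3 utility transformer 2 fails=occurs, Generator path 2 unavailable=occurs, UPS module 2 failed=occurs → not all inputs occur → does not occur.
Data center power outage [OR]: UPS chain fails=not, Distribution tier 2 lost=not, Automatic transfer switch 2 offline=not → no input occurs → does not occur.

No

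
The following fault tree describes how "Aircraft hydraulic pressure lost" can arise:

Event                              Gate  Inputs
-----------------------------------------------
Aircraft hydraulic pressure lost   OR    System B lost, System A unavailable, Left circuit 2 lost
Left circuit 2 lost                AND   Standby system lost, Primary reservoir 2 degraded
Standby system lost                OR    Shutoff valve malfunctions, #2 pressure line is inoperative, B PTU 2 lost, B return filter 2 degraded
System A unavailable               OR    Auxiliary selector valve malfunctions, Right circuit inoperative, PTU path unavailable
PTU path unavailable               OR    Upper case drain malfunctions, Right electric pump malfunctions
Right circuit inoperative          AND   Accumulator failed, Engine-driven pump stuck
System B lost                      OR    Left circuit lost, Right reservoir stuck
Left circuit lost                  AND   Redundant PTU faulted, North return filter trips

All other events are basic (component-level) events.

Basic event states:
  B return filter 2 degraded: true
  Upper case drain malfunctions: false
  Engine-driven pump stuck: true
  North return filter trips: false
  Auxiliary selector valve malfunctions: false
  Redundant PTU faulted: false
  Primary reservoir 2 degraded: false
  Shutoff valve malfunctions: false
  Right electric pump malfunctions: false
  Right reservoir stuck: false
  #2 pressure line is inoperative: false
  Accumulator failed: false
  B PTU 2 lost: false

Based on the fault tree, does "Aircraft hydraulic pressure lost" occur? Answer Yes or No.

Left circuit lost [AND]: Redundant PTU faulted=not, North return filter trips=not → not all inputs occur → does not occur.
System B lost [OR]: Left circuit lost=not, Right reservoir stuck=not → no input occurs → does not occur.
Right circuit inoperative [AND]: Accumulator failed=not, Engine-driven pump stuck=occurs → not all inputs occur → does not occur.
PTU path unavailable [OR]: Upper case drain malfunctions=not, Right electric pump malfunctions=not → no input occurs → does not occur.
System A unavailable [OR]: Auxiliary selector valve malfunctions=not, Right circuit inoperative=not, PTU path unavailable=not → no input occurs → does not occur.
Standby system lost [OR]: Shutoff valve malfunctions=not, #2 pressure line is inoperative=not, B PTU 2 lost=not, B return filter 2 degraded=occurs → at least one input occurs → occurs.
Left circuit 2 lost [AND]: Standby system lost=occurs, Primary reservoir 2 degraded=not → not all inputs occur → does not occur.
Aircraft hydraulic pressure lost [OR]: System B lost=not, System A unavailable=not, Left circuit 2 lost=not → no input occurs → does not occur.

No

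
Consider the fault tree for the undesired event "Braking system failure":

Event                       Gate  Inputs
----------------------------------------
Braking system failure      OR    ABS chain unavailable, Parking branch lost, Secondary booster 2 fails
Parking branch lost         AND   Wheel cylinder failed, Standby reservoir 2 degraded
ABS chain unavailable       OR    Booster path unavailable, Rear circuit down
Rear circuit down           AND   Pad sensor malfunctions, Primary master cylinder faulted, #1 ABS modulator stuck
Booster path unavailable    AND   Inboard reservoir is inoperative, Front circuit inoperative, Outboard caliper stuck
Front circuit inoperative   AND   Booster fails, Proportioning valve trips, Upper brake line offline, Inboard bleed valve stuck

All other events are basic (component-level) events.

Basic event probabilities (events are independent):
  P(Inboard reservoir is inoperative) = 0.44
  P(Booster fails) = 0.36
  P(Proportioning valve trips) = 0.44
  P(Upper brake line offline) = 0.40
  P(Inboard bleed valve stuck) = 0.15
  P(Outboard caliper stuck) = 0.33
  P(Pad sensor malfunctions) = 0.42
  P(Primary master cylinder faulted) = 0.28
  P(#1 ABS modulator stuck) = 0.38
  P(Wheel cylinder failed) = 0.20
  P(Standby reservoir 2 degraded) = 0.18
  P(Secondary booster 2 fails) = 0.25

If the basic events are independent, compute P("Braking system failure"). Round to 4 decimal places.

P(Front circuit inoperative) [AND] = 0.36 × 0.44 × 0.40 × 0.15 = 0.009504
P(Booster path unavailable) [AND] = 0.44 × 0.009504 × 0.33 = 0.001380
P(Rear circuit down) [AND] = 0.42 × 0.28 × 0.38 = 0.044688
P(ABS chain unavailable) [OR] = 1 − (1−0.001380) × (1−0.044688) = 0.046006
P(Parking branch lost) [AND] = 0.20 × 0.18 = 0.036000
P(Braking system failure) [OR] = 1 − (1−0.046006) × (1−0.036000) × (1−0.25) = 0.310262
Rounded to 4 decimal places: P(Braking system failure) ≈ 0.3103.

0.3103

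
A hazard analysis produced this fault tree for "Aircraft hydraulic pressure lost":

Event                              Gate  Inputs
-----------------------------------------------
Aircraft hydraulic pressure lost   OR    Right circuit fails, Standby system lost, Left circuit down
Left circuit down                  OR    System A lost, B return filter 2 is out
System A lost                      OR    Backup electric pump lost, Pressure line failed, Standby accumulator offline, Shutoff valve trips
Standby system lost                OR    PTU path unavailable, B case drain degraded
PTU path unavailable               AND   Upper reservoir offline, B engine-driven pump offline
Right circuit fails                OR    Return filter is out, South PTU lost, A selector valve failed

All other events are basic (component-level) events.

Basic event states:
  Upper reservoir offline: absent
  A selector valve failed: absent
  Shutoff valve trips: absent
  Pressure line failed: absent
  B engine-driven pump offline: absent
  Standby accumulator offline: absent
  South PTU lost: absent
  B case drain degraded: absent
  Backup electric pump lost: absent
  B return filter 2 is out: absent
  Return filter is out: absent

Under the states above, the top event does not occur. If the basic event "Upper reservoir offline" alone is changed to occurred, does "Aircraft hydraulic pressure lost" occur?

Counterfactual: set "Upper reservoir offline" to occurred.
Right circuit fails [OR]: Return filter is out=not, South PTU lost=not, A selector valve failed=not → no input occurs → does not occur.
PTU path unavailable [AND]: Upper reservoir offline=occurs, B engine-driven pump offline=not → not all inputs occur → does not occur.
Standby system lost [OR]: PTU path unavailable=not, B case drain degraded=not → no input occurs → does not occur.
System A lost [OR]: Backup electric pump lost=not, Pressure line failed=not, Standby accumulator offline=not, Shutoff valve trips=not → no input occurs → does not occur.
Left circuit down [OR]: System A lost=not, B return filter 2 is out=not → no input occurs → does not occur.
Aircraft hydraulic pressure lost [OR]: Right circuit fails=not, Standby system lost=not, Left circuit down=not → no input occurs → does not occur.

No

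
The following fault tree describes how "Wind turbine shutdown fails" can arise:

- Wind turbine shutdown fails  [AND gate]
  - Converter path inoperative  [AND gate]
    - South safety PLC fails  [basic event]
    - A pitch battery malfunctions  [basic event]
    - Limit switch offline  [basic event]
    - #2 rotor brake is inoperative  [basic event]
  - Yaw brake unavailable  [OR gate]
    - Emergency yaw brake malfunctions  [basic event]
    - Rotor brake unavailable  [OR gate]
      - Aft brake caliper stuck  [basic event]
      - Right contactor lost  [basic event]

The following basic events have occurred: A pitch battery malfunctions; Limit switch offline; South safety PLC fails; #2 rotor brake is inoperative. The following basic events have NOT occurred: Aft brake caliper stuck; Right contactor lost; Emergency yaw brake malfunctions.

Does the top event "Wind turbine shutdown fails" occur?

Converter path inoperative [AND]: South safety PLC fails=occurs, A pitch battery malfunctions=occurs, Limit switch offline=occurs, #2 rotor brake is inoperative=occurs → all inputs occur → occurs.
Rotor brake unavailable [OR]: Aft brake caliper stuck=not, Right contactor lost=not → no input occurs → does not occur.
Yaw brake unavailable [OR]: Emergency yaw brake malfunctions=not, Rotor brake unavailable=not → no input occurs → does not occur.
Wind turbine shutdown fails [AND]: Converter path inoperative=occurs, Yaw brake unavailable=not → not all inputs occur → does not occur.

No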